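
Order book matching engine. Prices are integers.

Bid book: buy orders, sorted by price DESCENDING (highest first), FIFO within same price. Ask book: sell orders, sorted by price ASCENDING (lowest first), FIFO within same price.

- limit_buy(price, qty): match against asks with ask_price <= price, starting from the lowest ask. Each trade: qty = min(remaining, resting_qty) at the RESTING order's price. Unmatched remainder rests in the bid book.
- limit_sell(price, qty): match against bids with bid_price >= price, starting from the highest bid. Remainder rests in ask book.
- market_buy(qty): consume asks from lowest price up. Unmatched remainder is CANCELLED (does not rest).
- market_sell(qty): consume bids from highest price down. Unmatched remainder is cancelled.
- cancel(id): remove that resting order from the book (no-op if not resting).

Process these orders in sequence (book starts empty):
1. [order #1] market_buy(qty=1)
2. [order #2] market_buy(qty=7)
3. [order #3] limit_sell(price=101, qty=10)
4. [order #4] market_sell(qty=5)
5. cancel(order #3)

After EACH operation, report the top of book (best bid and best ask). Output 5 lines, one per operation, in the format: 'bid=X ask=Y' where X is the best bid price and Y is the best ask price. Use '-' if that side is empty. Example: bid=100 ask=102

After op 1 [order #1] market_buy(qty=1): fills=none; bids=[-] asks=[-]
After op 2 [order #2] market_buy(qty=7): fills=none; bids=[-] asks=[-]
After op 3 [order #3] limit_sell(price=101, qty=10): fills=none; bids=[-] asks=[#3:10@101]
After op 4 [order #4] market_sell(qty=5): fills=none; bids=[-] asks=[#3:10@101]
After op 5 cancel(order #3): fills=none; bids=[-] asks=[-]

Answer: bid=- ask=-
bid=- ask=-
bid=- ask=101
bid=- ask=101
bid=- ask=-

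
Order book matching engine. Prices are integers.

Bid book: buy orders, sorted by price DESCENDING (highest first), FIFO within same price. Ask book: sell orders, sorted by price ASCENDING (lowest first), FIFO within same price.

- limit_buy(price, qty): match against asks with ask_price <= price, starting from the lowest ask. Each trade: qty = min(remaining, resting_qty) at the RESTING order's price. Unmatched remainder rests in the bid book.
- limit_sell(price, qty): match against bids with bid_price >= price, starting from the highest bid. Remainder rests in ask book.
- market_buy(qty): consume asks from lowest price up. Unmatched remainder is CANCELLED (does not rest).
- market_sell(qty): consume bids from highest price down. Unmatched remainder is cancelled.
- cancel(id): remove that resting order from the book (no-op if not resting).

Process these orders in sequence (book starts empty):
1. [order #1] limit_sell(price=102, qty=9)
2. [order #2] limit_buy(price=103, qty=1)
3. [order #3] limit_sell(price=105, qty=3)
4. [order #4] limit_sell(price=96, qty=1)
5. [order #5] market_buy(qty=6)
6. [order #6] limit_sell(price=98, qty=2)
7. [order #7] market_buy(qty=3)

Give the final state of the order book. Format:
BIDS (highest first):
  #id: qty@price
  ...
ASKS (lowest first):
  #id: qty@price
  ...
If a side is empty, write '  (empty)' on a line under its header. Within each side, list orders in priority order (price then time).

After op 1 [order #1] limit_sell(price=102, qty=9): fills=none; bids=[-] asks=[#1:9@102]
After op 2 [order #2] limit_buy(price=103, qty=1): fills=#2x#1:1@102; bids=[-] asks=[#1:8@102]
After op 3 [order #3] limit_sell(price=105, qty=3): fills=none; bids=[-] asks=[#1:8@102 #3:3@105]
After op 4 [order #4] limit_sell(price=96, qty=1): fills=none; bids=[-] asks=[#4:1@96 #1:8@102 #3:3@105]
After op 5 [order #5] market_buy(qty=6): fills=#5x#4:1@96 #5x#1:5@102; bids=[-] asks=[#1:3@102 #3:3@105]
After op 6 [order #6] limit_sell(price=98, qty=2): fills=none; bids=[-] asks=[#6:2@98 #1:3@102 #3:3@105]
After op 7 [order #7] market_buy(qty=3): fills=#7x#6:2@98 #7x#1:1@102; bids=[-] asks=[#1:2@102 #3:3@105]

Answer: BIDS (highest first):
  (empty)
ASKS (lowest first):
  #1: 2@102
  #3: 3@105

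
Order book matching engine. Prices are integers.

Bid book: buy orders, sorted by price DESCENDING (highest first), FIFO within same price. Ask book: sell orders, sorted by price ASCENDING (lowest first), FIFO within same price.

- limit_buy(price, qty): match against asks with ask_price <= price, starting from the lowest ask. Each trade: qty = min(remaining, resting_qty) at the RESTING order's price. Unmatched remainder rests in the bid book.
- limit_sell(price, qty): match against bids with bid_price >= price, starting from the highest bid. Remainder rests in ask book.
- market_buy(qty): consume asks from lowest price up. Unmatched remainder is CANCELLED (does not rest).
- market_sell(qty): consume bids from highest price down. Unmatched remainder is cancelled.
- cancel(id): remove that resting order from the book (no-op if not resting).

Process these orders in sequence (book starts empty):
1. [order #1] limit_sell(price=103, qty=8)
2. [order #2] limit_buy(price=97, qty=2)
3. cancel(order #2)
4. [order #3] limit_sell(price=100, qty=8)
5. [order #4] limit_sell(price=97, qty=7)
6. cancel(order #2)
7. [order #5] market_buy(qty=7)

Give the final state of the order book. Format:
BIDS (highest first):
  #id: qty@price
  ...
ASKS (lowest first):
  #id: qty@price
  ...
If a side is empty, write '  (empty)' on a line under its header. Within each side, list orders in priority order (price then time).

Answer: BIDS (highest first):
  (empty)
ASKS (lowest first):
  #3: 8@100
  #1: 8@103

Derivation:
After op 1 [order #1] limit_sell(price=103, qty=8): fills=none; bids=[-] asks=[#1:8@103]
After op 2 [order #2] limit_buy(price=97, qty=2): fills=none; bids=[#2:2@97] asks=[#1:8@103]
After op 3 cancel(order #2): fills=none; bids=[-] asks=[#1:8@103]
After op 4 [order #3] limit_sell(price=100, qty=8): fills=none; bids=[-] asks=[#3:8@100 #1:8@103]
After op 5 [order #4] limit_sell(price=97, qty=7): fills=none; bids=[-] asks=[#4:7@97 #3:8@100 #1:8@103]
After op 6 cancel(order #2): fills=none; bids=[-] asks=[#4:7@97 #3:8@100 #1:8@103]
After op 7 [order #5] market_buy(qty=7): fills=#5x#4:7@97; bids=[-] asks=[#3:8@100 #1:8@103]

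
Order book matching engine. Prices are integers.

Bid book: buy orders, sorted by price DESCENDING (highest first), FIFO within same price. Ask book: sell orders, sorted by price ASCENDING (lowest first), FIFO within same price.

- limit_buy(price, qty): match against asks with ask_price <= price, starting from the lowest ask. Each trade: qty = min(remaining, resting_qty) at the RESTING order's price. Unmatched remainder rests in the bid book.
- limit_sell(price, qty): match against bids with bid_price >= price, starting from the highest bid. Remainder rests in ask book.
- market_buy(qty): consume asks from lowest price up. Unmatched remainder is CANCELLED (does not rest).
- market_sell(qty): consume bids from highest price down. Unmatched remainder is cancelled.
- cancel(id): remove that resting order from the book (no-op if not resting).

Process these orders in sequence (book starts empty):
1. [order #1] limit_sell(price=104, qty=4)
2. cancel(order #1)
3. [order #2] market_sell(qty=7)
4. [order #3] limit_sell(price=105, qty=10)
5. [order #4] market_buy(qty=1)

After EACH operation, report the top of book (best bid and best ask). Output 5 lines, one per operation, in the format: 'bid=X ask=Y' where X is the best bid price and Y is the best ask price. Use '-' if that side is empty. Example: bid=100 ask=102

Answer: bid=- ask=104
bid=- ask=-
bid=- ask=-
bid=- ask=105
bid=- ask=105

Derivation:
After op 1 [order #1] limit_sell(price=104, qty=4): fills=none; bids=[-] asks=[#1:4@104]
After op 2 cancel(order #1): fills=none; bids=[-] asks=[-]
After op 3 [order #2] market_sell(qty=7): fills=none; bids=[-] asks=[-]
After op 4 [order #3] limit_sell(price=105, qty=10): fills=none; bids=[-] asks=[#3:10@105]
After op 5 [order #4] market_buy(qty=1): fills=#4x#3:1@105; bids=[-] asks=[#3:9@105]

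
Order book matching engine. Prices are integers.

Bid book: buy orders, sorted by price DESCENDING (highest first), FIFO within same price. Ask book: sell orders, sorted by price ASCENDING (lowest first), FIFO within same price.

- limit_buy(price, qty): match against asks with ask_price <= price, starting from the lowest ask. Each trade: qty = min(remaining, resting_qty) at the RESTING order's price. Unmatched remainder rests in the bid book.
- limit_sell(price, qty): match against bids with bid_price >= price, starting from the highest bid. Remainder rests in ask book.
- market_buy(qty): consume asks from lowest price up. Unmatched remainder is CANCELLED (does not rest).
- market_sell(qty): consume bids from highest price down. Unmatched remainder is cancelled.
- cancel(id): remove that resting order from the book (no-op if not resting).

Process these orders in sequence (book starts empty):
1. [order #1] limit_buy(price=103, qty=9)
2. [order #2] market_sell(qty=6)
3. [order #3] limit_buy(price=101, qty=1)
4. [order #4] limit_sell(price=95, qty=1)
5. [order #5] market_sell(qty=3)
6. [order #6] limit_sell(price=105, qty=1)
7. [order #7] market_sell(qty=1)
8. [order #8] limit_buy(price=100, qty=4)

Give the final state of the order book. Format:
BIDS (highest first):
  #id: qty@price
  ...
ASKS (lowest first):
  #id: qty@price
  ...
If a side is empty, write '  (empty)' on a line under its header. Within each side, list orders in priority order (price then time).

After op 1 [order #1] limit_buy(price=103, qty=9): fills=none; bids=[#1:9@103] asks=[-]
After op 2 [order #2] market_sell(qty=6): fills=#1x#2:6@103; bids=[#1:3@103] asks=[-]
After op 3 [order #3] limit_buy(price=101, qty=1): fills=none; bids=[#1:3@103 #3:1@101] asks=[-]
After op 4 [order #4] limit_sell(price=95, qty=1): fills=#1x#4:1@103; bids=[#1:2@103 #3:1@101] asks=[-]
After op 5 [order #5] market_sell(qty=3): fills=#1x#5:2@103 #3x#5:1@101; bids=[-] asks=[-]
After op 6 [order #6] limit_sell(price=105, qty=1): fills=none; bids=[-] asks=[#6:1@105]
After op 7 [order #7] market_sell(qty=1): fills=none; bids=[-] asks=[#6:1@105]
After op 8 [order #8] limit_buy(price=100, qty=4): fills=none; bids=[#8:4@100] asks=[#6:1@105]

Answer: BIDS (highest first):
  #8: 4@100
ASKS (lowest first):
  #6: 1@105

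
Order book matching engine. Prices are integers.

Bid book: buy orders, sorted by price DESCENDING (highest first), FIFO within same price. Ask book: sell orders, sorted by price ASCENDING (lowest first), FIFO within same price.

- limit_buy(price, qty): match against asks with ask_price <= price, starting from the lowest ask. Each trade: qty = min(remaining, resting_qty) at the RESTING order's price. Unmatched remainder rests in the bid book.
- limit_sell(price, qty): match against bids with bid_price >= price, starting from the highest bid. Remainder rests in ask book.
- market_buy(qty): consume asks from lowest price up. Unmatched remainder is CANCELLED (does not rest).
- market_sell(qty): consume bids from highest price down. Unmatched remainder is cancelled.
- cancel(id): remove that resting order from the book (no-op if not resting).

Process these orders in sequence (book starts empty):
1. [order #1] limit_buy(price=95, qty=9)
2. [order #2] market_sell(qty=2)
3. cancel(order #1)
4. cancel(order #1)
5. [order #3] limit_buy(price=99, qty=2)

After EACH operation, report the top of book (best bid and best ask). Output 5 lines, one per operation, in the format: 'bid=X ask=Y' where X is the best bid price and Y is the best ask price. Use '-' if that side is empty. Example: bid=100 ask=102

After op 1 [order #1] limit_buy(price=95, qty=9): fills=none; bids=[#1:9@95] asks=[-]
After op 2 [order #2] market_sell(qty=2): fills=#1x#2:2@95; bids=[#1:7@95] asks=[-]
After op 3 cancel(order #1): fills=none; bids=[-] asks=[-]
After op 4 cancel(order #1): fills=none; bids=[-] asks=[-]
After op 5 [order #3] limit_buy(price=99, qty=2): fills=none; bids=[#3:2@99] asks=[-]

Answer: bid=95 ask=-
bid=95 ask=-
bid=- ask=-
bid=- ask=-
bid=99 ask=-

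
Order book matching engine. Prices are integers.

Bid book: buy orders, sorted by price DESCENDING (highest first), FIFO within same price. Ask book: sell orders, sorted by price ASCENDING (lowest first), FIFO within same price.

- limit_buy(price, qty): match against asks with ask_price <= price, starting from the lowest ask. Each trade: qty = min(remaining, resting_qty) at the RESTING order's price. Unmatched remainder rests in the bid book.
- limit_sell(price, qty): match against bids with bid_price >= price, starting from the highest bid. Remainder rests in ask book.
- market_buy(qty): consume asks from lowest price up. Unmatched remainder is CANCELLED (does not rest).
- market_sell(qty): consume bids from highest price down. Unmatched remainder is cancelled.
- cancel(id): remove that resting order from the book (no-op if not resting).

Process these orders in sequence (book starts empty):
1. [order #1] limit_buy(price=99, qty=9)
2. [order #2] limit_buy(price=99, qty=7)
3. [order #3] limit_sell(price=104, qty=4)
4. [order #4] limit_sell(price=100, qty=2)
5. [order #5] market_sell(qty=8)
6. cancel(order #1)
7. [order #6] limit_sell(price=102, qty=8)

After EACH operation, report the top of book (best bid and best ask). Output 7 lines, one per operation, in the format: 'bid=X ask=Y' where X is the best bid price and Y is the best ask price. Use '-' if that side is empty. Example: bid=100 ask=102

Answer: bid=99 ask=-
bid=99 ask=-
bid=99 ask=104
bid=99 ask=100
bid=99 ask=100
bid=99 ask=100
bid=99 ask=100

Derivation:
After op 1 [order #1] limit_buy(price=99, qty=9): fills=none; bids=[#1:9@99] asks=[-]
After op 2 [order #2] limit_buy(price=99, qty=7): fills=none; bids=[#1:9@99 #2:7@99] asks=[-]
After op 3 [order #3] limit_sell(price=104, qty=4): fills=none; bids=[#1:9@99 #2:7@99] asks=[#3:4@104]
After op 4 [order #4] limit_sell(price=100, qty=2): fills=none; bids=[#1:9@99 #2:7@99] asks=[#4:2@100 #3:4@104]
After op 5 [order #5] market_sell(qty=8): fills=#1x#5:8@99; bids=[#1:1@99 #2:7@99] asks=[#4:2@100 #3:4@104]
After op 6 cancel(order #1): fills=none; bids=[#2:7@99] asks=[#4:2@100 #3:4@104]
After op 7 [order #6] limit_sell(price=102, qty=8): fills=none; bids=[#2:7@99] asks=[#4:2@100 #6:8@102 #3:4@104]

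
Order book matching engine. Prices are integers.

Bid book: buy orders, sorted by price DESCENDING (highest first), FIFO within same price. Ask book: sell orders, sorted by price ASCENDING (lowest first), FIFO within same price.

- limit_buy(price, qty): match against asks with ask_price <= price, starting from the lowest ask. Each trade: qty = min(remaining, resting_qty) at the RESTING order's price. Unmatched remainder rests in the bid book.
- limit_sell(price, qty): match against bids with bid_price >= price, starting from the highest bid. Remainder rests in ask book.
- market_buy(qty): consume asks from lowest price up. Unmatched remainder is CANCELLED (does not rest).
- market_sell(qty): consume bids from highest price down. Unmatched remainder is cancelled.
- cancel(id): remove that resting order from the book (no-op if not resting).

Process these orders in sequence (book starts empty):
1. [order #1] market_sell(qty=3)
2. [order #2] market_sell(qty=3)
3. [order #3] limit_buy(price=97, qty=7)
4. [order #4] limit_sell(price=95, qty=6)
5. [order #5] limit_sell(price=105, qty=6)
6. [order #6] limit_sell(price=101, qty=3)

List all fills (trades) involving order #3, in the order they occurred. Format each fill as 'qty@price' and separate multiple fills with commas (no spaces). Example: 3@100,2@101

Answer: 6@97

Derivation:
After op 1 [order #1] market_sell(qty=3): fills=none; bids=[-] asks=[-]
After op 2 [order #2] market_sell(qty=3): fills=none; bids=[-] asks=[-]
After op 3 [order #3] limit_buy(price=97, qty=7): fills=none; bids=[#3:7@97] asks=[-]
After op 4 [order #4] limit_sell(price=95, qty=6): fills=#3x#4:6@97; bids=[#3:1@97] asks=[-]
After op 5 [order #5] limit_sell(price=105, qty=6): fills=none; bids=[#3:1@97] asks=[#5:6@105]
After op 6 [order #6] limit_sell(price=101, qty=3): fills=none; bids=[#3:1@97] asks=[#6:3@101 #5:6@105]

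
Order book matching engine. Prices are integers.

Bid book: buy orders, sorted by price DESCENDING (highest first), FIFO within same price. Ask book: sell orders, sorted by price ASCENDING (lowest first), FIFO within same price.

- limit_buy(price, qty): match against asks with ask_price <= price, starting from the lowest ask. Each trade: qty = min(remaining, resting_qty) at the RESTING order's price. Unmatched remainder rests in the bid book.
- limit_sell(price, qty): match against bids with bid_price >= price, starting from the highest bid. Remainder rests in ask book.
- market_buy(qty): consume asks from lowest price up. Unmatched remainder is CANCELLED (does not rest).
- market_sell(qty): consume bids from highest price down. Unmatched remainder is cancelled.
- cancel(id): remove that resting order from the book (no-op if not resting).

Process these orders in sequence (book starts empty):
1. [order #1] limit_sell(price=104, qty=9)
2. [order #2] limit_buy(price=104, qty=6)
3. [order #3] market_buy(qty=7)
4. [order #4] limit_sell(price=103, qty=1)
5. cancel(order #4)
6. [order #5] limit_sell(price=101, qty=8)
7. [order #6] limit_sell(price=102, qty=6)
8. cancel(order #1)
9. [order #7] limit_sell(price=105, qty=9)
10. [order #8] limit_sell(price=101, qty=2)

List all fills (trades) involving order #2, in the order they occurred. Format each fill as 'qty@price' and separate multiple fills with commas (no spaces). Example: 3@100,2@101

Answer: 6@104

Derivation:
After op 1 [order #1] limit_sell(price=104, qty=9): fills=none; bids=[-] asks=[#1:9@104]
After op 2 [order #2] limit_buy(price=104, qty=6): fills=#2x#1:6@104; bids=[-] asks=[#1:3@104]
After op 3 [order #3] market_buy(qty=7): fills=#3x#1:3@104; bids=[-] asks=[-]
After op 4 [order #4] limit_sell(price=103, qty=1): fills=none; bids=[-] asks=[#4:1@103]
After op 5 cancel(order #4): fills=none; bids=[-] asks=[-]
After op 6 [order #5] limit_sell(price=101, qty=8): fills=none; bids=[-] asks=[#5:8@101]
After op 7 [order #6] limit_sell(price=102, qty=6): fills=none; bids=[-] asks=[#5:8@101 #6:6@102]
After op 8 cancel(order #1): fills=none; bids=[-] asks=[#5:8@101 #6:6@102]
After op 9 [order #7] limit_sell(price=105, qty=9): fills=none; bids=[-] asks=[#5:8@101 #6:6@102 #7:9@105]
After op 10 [order #8] limit_sell(price=101, qty=2): fills=none; bids=[-] asks=[#5:8@101 #8:2@101 #6:6@102 #7:9@105]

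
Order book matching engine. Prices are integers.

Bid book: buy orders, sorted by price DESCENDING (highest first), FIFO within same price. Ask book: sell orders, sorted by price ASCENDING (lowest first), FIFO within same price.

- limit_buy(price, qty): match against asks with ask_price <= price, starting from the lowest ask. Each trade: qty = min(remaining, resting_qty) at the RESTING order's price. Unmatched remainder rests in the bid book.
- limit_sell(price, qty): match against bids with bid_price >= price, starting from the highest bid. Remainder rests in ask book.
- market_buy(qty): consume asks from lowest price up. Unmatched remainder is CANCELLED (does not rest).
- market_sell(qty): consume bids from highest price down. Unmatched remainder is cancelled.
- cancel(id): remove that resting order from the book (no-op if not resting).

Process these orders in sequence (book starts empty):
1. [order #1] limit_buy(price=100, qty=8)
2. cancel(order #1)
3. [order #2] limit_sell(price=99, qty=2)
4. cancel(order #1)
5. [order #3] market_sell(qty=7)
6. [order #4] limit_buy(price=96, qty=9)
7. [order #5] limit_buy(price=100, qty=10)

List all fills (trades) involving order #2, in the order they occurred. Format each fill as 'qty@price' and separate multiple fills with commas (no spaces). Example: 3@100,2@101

After op 1 [order #1] limit_buy(price=100, qty=8): fills=none; bids=[#1:8@100] asks=[-]
After op 2 cancel(order #1): fills=none; bids=[-] asks=[-]
After op 3 [order #2] limit_sell(price=99, qty=2): fills=none; bids=[-] asks=[#2:2@99]
After op 4 cancel(order #1): fills=none; bids=[-] asks=[#2:2@99]
After op 5 [order #3] market_sell(qty=7): fills=none; bids=[-] asks=[#2:2@99]
After op 6 [order #4] limit_buy(price=96, qty=9): fills=none; bids=[#4:9@96] asks=[#2:2@99]
After op 7 [order #5] limit_buy(price=100, qty=10): fills=#5x#2:2@99; bids=[#5:8@100 #4:9@96] asks=[-]

Answer: 2@99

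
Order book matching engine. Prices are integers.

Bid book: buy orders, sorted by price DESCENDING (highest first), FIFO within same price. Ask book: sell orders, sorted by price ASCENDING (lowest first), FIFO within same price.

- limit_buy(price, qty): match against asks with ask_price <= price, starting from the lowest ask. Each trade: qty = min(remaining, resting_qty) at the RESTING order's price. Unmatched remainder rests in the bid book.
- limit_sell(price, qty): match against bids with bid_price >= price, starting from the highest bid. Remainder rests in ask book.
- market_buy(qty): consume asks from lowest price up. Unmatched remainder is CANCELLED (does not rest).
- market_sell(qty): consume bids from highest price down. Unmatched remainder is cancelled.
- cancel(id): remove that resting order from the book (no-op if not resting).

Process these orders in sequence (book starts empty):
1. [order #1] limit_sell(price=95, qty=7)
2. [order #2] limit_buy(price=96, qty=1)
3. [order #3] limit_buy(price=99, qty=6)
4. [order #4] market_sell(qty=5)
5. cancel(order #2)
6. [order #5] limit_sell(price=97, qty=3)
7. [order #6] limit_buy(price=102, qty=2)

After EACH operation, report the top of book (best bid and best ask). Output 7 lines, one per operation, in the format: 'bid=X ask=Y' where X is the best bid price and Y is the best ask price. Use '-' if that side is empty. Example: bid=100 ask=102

Answer: bid=- ask=95
bid=- ask=95
bid=- ask=-
bid=- ask=-
bid=- ask=-
bid=- ask=97
bid=- ask=97

Derivation:
After op 1 [order #1] limit_sell(price=95, qty=7): fills=none; bids=[-] asks=[#1:7@95]
After op 2 [order #2] limit_buy(price=96, qty=1): fills=#2x#1:1@95; bids=[-] asks=[#1:6@95]
After op 3 [order #3] limit_buy(price=99, qty=6): fills=#3x#1:6@95; bids=[-] asks=[-]
After op 4 [order #4] market_sell(qty=5): fills=none; bids=[-] asks=[-]
After op 5 cancel(order #2): fills=none; bids=[-] asks=[-]
After op 6 [order #5] limit_sell(price=97, qty=3): fills=none; bids=[-] asks=[#5:3@97]
After op 7 [order #6] limit_buy(price=102, qty=2): fills=#6x#5:2@97; bids=[-] asks=[#5:1@97]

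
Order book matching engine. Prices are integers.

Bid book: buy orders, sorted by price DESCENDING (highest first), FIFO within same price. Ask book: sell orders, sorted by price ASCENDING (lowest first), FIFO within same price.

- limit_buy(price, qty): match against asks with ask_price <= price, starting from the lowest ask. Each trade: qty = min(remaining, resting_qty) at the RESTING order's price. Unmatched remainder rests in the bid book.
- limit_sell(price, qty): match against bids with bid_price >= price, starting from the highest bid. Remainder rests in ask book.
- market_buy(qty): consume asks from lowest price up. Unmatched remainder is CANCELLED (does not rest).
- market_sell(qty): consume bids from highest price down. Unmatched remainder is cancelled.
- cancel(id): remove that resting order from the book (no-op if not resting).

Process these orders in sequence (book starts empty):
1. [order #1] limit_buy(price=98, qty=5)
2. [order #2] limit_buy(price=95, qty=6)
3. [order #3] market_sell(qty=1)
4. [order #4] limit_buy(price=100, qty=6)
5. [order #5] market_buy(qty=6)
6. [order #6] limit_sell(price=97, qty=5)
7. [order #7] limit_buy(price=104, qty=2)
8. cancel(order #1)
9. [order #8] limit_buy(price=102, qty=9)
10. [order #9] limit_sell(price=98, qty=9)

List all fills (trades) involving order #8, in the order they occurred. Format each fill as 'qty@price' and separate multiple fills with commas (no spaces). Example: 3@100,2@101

Answer: 7@102

Derivation:
After op 1 [order #1] limit_buy(price=98, qty=5): fills=none; bids=[#1:5@98] asks=[-]
After op 2 [order #2] limit_buy(price=95, qty=6): fills=none; bids=[#1:5@98 #2:6@95] asks=[-]
After op 3 [order #3] market_sell(qty=1): fills=#1x#3:1@98; bids=[#1:4@98 #2:6@95] asks=[-]
After op 4 [order #4] limit_buy(price=100, qty=6): fills=none; bids=[#4:6@100 #1:4@98 #2:6@95] asks=[-]
After op 5 [order #5] market_buy(qty=6): fills=none; bids=[#4:6@100 #1:4@98 #2:6@95] asks=[-]
After op 6 [order #6] limit_sell(price=97, qty=5): fills=#4x#6:5@100; bids=[#4:1@100 #1:4@98 #2:6@95] asks=[-]
After op 7 [order #7] limit_buy(price=104, qty=2): fills=none; bids=[#7:2@104 #4:1@100 #1:4@98 #2:6@95] asks=[-]
After op 8 cancel(order #1): fills=none; bids=[#7:2@104 #4:1@100 #2:6@95] asks=[-]
After op 9 [order #8] limit_buy(price=102, qty=9): fills=none; bids=[#7:2@104 #8:9@102 #4:1@100 #2:6@95] asks=[-]
After op 10 [order #9] limit_sell(price=98, qty=9): fills=#7x#9:2@104 #8x#9:7@102; bids=[#8:2@102 #4:1@100 #2:6@95] asks=[-]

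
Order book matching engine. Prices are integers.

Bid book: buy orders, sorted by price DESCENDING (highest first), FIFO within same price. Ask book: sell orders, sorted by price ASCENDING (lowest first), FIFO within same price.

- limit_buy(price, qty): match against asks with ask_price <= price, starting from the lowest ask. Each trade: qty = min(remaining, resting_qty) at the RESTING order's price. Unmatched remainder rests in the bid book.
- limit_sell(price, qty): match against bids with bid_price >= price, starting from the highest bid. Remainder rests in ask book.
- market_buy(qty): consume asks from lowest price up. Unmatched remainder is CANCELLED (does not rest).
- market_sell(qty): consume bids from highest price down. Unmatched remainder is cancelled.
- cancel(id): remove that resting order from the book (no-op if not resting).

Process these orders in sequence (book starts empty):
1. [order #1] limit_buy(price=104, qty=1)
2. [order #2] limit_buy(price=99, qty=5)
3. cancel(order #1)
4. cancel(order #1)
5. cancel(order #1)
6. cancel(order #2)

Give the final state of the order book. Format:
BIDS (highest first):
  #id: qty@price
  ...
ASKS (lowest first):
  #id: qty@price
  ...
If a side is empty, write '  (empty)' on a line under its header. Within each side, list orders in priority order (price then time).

After op 1 [order #1] limit_buy(price=104, qty=1): fills=none; bids=[#1:1@104] asks=[-]
After op 2 [order #2] limit_buy(price=99, qty=5): fills=none; bids=[#1:1@104 #2:5@99] asks=[-]
After op 3 cancel(order #1): fills=none; bids=[#2:5@99] asks=[-]
After op 4 cancel(order #1): fills=none; bids=[#2:5@99] asks=[-]
After op 5 cancel(order #1): fills=none; bids=[#2:5@99] asks=[-]
After op 6 cancel(order #2): fills=none; bids=[-] asks=[-]

Answer: BIDS (highest first):
  (empty)
ASKS (lowest first):
  (empty)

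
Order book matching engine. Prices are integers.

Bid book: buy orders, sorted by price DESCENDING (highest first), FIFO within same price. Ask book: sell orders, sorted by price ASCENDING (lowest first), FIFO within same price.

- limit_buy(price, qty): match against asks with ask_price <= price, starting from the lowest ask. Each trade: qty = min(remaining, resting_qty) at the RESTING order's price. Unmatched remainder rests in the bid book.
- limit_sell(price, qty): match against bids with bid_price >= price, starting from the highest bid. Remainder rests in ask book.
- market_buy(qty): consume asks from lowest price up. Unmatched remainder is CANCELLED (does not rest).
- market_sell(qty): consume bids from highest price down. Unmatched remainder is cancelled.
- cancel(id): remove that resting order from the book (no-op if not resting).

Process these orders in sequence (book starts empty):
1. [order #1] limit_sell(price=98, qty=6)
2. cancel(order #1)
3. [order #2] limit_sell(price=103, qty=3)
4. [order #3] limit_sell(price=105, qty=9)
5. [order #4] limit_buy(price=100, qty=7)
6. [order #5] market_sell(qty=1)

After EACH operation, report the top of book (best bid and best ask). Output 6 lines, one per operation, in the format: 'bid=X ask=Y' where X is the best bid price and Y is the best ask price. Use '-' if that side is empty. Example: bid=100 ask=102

After op 1 [order #1] limit_sell(price=98, qty=6): fills=none; bids=[-] asks=[#1:6@98]
After op 2 cancel(order #1): fills=none; bids=[-] asks=[-]
After op 3 [order #2] limit_sell(price=103, qty=3): fills=none; bids=[-] asks=[#2:3@103]
After op 4 [order #3] limit_sell(price=105, qty=9): fills=none; bids=[-] asks=[#2:3@103 #3:9@105]
After op 5 [order #4] limit_buy(price=100, qty=7): fills=none; bids=[#4:7@100] asks=[#2:3@103 #3:9@105]
After op 6 [order #5] market_sell(qty=1): fills=#4x#5:1@100; bids=[#4:6@100] asks=[#2:3@103 #3:9@105]

Answer: bid=- ask=98
bid=- ask=-
bid=- ask=103
bid=- ask=103
bid=100 ask=103
bid=100 ask=103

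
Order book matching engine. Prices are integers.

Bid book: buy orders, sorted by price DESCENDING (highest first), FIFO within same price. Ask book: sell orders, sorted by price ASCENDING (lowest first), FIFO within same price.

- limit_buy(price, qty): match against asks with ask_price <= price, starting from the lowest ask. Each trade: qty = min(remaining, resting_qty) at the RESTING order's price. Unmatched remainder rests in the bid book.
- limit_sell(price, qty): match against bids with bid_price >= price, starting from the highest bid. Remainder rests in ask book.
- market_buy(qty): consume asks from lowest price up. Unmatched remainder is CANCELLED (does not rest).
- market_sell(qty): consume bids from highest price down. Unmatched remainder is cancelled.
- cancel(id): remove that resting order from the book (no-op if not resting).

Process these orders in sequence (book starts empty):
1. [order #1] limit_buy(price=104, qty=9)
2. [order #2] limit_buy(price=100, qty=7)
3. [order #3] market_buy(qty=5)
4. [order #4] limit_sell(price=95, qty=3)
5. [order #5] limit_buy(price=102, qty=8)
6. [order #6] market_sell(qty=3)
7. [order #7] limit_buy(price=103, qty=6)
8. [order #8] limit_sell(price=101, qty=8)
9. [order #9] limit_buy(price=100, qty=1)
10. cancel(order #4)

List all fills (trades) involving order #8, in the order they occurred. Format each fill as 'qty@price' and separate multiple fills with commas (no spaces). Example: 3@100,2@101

Answer: 3@104,5@103

Derivation:
After op 1 [order #1] limit_buy(price=104, qty=9): fills=none; bids=[#1:9@104] asks=[-]
After op 2 [order #2] limit_buy(price=100, qty=7): fills=none; bids=[#1:9@104 #2:7@100] asks=[-]
After op 3 [order #3] market_buy(qty=5): fills=none; bids=[#1:9@104 #2:7@100] asks=[-]
After op 4 [order #4] limit_sell(price=95, qty=3): fills=#1x#4:3@104; bids=[#1:6@104 #2:7@100] asks=[-]
After op 5 [order #5] limit_buy(price=102, qty=8): fills=none; bids=[#1:6@104 #5:8@102 #2:7@100] asks=[-]
After op 6 [order #6] market_sell(qty=3): fills=#1x#6:3@104; bids=[#1:3@104 #5:8@102 #2:7@100] asks=[-]
After op 7 [order #7] limit_buy(price=103, qty=6): fills=none; bids=[#1:3@104 #7:6@103 #5:8@102 #2:7@100] asks=[-]
After op 8 [order #8] limit_sell(price=101, qty=8): fills=#1x#8:3@104 #7x#8:5@103; bids=[#7:1@103 #5:8@102 #2:7@100] asks=[-]
After op 9 [order #9] limit_buy(price=100, qty=1): fills=none; bids=[#7:1@103 #5:8@102 #2:7@100 #9:1@100] asks=[-]
After op 10 cancel(order #4): fills=none; bids=[#7:1@103 #5:8@102 #2:7@100 #9:1@100] asks=[-]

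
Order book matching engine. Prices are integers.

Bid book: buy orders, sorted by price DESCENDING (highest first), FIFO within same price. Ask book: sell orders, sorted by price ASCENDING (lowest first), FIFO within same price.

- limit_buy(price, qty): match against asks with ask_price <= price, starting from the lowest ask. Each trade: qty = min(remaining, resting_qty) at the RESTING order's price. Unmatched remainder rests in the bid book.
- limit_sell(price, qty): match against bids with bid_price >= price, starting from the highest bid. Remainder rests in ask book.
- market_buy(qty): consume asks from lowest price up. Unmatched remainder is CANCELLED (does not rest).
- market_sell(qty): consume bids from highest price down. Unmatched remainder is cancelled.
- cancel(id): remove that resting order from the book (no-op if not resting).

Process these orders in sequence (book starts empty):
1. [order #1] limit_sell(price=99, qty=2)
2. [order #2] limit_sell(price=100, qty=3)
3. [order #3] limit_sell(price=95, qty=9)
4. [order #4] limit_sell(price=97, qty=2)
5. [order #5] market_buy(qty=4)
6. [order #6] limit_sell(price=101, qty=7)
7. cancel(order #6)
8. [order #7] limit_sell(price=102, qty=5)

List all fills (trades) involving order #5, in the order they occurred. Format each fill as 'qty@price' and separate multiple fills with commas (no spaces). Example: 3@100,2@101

Answer: 4@95

Derivation:
After op 1 [order #1] limit_sell(price=99, qty=2): fills=none; bids=[-] asks=[#1:2@99]
After op 2 [order #2] limit_sell(price=100, qty=3): fills=none; bids=[-] asks=[#1:2@99 #2:3@100]
After op 3 [order #3] limit_sell(price=95, qty=9): fills=none; bids=[-] asks=[#3:9@95 #1:2@99 #2:3@100]
After op 4 [order #4] limit_sell(price=97, qty=2): fills=none; bids=[-] asks=[#3:9@95 #4:2@97 #1:2@99 #2:3@100]
After op 5 [order #5] market_buy(qty=4): fills=#5x#3:4@95; bids=[-] asks=[#3:5@95 #4:2@97 #1:2@99 #2:3@100]
After op 6 [order #6] limit_sell(price=101, qty=7): fills=none; bids=[-] asks=[#3:5@95 #4:2@97 #1:2@99 #2:3@100 #6:7@101]
After op 7 cancel(order #6): fills=none; bids=[-] asks=[#3:5@95 #4:2@97 #1:2@99 #2:3@100]
After op 8 [order #7] limit_sell(price=102, qty=5): fills=none; bids=[-] asks=[#3:5@95 #4:2@97 #1:2@99 #2:3@100 #7:5@102]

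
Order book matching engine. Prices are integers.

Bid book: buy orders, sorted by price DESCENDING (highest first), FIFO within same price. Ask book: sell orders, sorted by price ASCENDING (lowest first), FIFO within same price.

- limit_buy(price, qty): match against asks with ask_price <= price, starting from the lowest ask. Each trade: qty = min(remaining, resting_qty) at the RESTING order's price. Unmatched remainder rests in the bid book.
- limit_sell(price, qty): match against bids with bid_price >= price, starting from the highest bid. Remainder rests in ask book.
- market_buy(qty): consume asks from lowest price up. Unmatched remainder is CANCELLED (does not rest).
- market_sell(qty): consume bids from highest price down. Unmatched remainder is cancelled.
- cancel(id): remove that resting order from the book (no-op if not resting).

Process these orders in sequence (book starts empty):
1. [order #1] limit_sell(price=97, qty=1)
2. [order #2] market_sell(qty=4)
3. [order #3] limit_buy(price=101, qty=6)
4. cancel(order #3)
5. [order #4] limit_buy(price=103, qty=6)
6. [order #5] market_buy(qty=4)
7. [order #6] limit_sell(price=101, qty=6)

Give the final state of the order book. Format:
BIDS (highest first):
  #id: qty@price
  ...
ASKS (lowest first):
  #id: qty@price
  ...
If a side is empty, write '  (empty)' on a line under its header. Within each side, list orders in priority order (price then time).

After op 1 [order #1] limit_sell(price=97, qty=1): fills=none; bids=[-] asks=[#1:1@97]
After op 2 [order #2] market_sell(qty=4): fills=none; bids=[-] asks=[#1:1@97]
After op 3 [order #3] limit_buy(price=101, qty=6): fills=#3x#1:1@97; bids=[#3:5@101] asks=[-]
After op 4 cancel(order #3): fills=none; bids=[-] asks=[-]
After op 5 [order #4] limit_buy(price=103, qty=6): fills=none; bids=[#4:6@103] asks=[-]
After op 6 [order #5] market_buy(qty=4): fills=none; bids=[#4:6@103] asks=[-]
After op 7 [order #6] limit_sell(price=101, qty=6): fills=#4x#6:6@103; bids=[-] asks=[-]

Answer: BIDS (highest first):
  (empty)
ASKS (lowest first):
  (empty)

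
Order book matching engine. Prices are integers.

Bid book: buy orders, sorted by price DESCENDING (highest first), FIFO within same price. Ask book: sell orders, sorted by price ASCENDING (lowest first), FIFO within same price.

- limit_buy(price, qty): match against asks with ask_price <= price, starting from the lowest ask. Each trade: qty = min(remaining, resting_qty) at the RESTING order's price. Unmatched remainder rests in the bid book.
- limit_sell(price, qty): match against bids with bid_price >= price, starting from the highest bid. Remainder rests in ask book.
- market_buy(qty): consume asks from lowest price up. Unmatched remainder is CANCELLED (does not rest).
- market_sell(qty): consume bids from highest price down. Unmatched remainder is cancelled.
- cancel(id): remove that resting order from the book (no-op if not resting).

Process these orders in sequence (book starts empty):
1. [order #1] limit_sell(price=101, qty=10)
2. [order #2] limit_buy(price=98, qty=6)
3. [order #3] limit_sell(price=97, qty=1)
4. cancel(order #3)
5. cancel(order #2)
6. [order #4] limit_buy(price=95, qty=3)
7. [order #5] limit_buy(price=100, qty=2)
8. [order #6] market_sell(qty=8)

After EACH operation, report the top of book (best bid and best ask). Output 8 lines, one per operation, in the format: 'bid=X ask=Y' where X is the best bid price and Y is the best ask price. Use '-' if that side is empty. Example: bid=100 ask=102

After op 1 [order #1] limit_sell(price=101, qty=10): fills=none; bids=[-] asks=[#1:10@101]
After op 2 [order #2] limit_buy(price=98, qty=6): fills=none; bids=[#2:6@98] asks=[#1:10@101]
After op 3 [order #3] limit_sell(price=97, qty=1): fills=#2x#3:1@98; bids=[#2:5@98] asks=[#1:10@101]
After op 4 cancel(order #3): fills=none; bids=[#2:5@98] asks=[#1:10@101]
After op 5 cancel(order #2): fills=none; bids=[-] asks=[#1:10@101]
After op 6 [order #4] limit_buy(price=95, qty=3): fills=none; bids=[#4:3@95] asks=[#1:10@101]
After op 7 [order #5] limit_buy(price=100, qty=2): fills=none; bids=[#5:2@100 #4:3@95] asks=[#1:10@101]
After op 8 [order #6] market_sell(qty=8): fills=#5x#6:2@100 #4x#6:3@95; bids=[-] asks=[#1:10@101]

Answer: bid=- ask=101
bid=98 ask=101
bid=98 ask=101
bid=98 ask=101
bid=- ask=101
bid=95 ask=101
bid=100 ask=101
bid=- ask=101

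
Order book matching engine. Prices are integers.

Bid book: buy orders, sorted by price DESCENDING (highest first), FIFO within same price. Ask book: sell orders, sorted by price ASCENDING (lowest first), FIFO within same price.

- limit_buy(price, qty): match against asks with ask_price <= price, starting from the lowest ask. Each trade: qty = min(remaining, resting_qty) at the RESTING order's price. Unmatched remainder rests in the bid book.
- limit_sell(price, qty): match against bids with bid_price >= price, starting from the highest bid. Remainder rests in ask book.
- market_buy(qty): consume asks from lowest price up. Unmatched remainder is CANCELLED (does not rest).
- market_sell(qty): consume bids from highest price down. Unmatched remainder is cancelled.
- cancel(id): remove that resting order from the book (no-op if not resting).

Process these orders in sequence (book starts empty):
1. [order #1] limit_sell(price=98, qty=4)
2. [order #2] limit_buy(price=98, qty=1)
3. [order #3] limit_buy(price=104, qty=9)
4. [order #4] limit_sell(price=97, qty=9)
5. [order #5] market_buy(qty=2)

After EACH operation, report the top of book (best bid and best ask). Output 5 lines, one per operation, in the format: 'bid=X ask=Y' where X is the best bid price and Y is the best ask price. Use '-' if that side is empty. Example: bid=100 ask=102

After op 1 [order #1] limit_sell(price=98, qty=4): fills=none; bids=[-] asks=[#1:4@98]
After op 2 [order #2] limit_buy(price=98, qty=1): fills=#2x#1:1@98; bids=[-] asks=[#1:3@98]
After op 3 [order #3] limit_buy(price=104, qty=9): fills=#3x#1:3@98; bids=[#3:6@104] asks=[-]
After op 4 [order #4] limit_sell(price=97, qty=9): fills=#3x#4:6@104; bids=[-] asks=[#4:3@97]
After op 5 [order #5] market_buy(qty=2): fills=#5x#4:2@97; bids=[-] asks=[#4:1@97]

Answer: bid=- ask=98
bid=- ask=98
bid=104 ask=-
bid=- ask=97
bid=- ask=97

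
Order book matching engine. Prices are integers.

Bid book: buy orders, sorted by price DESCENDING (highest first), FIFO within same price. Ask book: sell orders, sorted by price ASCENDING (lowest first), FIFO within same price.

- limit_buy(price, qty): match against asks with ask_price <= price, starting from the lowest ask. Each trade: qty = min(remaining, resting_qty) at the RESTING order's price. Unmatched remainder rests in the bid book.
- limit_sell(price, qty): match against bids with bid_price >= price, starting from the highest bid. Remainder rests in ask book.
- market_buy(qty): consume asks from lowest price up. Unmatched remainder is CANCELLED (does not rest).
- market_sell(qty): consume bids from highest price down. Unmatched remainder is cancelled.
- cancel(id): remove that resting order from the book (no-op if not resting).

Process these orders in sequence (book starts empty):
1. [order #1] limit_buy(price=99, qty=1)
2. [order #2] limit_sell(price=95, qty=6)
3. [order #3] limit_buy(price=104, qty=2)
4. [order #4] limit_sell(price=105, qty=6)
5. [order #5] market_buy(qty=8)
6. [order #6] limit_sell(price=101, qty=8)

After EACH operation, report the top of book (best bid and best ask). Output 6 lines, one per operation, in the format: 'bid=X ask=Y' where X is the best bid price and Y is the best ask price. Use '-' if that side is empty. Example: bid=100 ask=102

After op 1 [order #1] limit_buy(price=99, qty=1): fills=none; bids=[#1:1@99] asks=[-]
After op 2 [order #2] limit_sell(price=95, qty=6): fills=#1x#2:1@99; bids=[-] asks=[#2:5@95]
After op 3 [order #3] limit_buy(price=104, qty=2): fills=#3x#2:2@95; bids=[-] asks=[#2:3@95]
After op 4 [order #4] limit_sell(price=105, qty=6): fills=none; bids=[-] asks=[#2:3@95 #4:6@105]
After op 5 [order #5] market_buy(qty=8): fills=#5x#2:3@95 #5x#4:5@105; bids=[-] asks=[#4:1@105]
After op 6 [order #6] limit_sell(price=101, qty=8): fills=none; bids=[-] asks=[#6:8@101 #4:1@105]

Answer: bid=99 ask=-
bid=- ask=95
bid=- ask=95
bid=- ask=95
bid=- ask=105
bid=- ask=101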